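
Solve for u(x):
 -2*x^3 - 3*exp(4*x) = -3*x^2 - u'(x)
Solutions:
 u(x) = C1 + x^4/2 - x^3 + 3*exp(4*x)/4


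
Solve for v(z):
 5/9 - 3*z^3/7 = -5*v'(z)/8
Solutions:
 v(z) = C1 + 6*z^4/35 - 8*z/9


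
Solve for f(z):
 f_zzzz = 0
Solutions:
 f(z) = C1 + C2*z + C3*z^2 + C4*z^3


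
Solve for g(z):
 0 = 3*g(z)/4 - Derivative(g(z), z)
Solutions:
 g(z) = C1*exp(3*z/4)


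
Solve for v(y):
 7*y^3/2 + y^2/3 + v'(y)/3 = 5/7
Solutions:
 v(y) = C1 - 21*y^4/8 - y^3/3 + 15*y/7


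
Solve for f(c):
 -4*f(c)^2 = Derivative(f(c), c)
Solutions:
 f(c) = 1/(C1 + 4*c)


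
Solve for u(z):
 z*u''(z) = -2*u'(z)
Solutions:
 u(z) = C1 + C2/z


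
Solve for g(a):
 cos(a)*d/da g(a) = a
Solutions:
 g(a) = C1 + Integral(a/cos(a), a)


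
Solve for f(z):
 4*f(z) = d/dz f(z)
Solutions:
 f(z) = C1*exp(4*z)


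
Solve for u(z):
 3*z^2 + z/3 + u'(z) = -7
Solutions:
 u(z) = C1 - z^3 - z^2/6 - 7*z


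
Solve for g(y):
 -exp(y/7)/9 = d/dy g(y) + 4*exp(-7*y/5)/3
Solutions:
 g(y) = C1 - 7*exp(y/7)/9 + 20*exp(-7*y/5)/21


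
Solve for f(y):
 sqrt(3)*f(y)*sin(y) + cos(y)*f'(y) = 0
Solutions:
 f(y) = C1*cos(y)^(sqrt(3))


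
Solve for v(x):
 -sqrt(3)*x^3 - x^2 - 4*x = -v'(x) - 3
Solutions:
 v(x) = C1 + sqrt(3)*x^4/4 + x^3/3 + 2*x^2 - 3*x


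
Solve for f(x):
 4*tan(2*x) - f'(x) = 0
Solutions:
 f(x) = C1 - 2*log(cos(2*x))


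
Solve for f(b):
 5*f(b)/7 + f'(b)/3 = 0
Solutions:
 f(b) = C1*exp(-15*b/7)


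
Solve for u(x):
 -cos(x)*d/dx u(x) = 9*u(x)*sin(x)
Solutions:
 u(x) = C1*cos(x)^9


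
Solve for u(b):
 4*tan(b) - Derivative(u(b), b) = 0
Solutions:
 u(b) = C1 - 4*log(cos(b))


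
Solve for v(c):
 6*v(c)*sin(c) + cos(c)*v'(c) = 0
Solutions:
 v(c) = C1*cos(c)^6


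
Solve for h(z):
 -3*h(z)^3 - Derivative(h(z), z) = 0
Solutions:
 h(z) = -sqrt(2)*sqrt(-1/(C1 - 3*z))/2
 h(z) = sqrt(2)*sqrt(-1/(C1 - 3*z))/2


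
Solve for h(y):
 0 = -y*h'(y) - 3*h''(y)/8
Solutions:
 h(y) = C1 + C2*erf(2*sqrt(3)*y/3)


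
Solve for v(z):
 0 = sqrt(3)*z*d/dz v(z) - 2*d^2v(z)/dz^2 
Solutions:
 v(z) = C1 + C2*erfi(3^(1/4)*z/2)


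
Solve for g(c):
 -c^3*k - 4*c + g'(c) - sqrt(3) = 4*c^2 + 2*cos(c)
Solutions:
 g(c) = C1 + c^4*k/4 + 4*c^3/3 + 2*c^2 + sqrt(3)*c + 2*sin(c)


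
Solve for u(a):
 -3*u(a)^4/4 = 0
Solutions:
 u(a) = 0


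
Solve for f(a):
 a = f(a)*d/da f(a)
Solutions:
 f(a) = -sqrt(C1 + a^2)
 f(a) = sqrt(C1 + a^2)


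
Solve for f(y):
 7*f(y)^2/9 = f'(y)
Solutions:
 f(y) = -9/(C1 + 7*y)


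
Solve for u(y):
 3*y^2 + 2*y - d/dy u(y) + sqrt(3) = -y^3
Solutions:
 u(y) = C1 + y^4/4 + y^3 + y^2 + sqrt(3)*y


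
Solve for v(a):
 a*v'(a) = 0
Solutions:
 v(a) = C1


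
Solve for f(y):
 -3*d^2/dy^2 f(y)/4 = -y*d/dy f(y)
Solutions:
 f(y) = C1 + C2*erfi(sqrt(6)*y/3)


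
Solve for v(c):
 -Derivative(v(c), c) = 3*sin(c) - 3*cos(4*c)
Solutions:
 v(c) = C1 + 3*sin(4*c)/4 + 3*cos(c)


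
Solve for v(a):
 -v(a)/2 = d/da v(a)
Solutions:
 v(a) = C1*exp(-a/2)


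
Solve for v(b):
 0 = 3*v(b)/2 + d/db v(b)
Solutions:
 v(b) = C1*exp(-3*b/2)


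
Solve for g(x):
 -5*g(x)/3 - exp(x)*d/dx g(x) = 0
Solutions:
 g(x) = C1*exp(5*exp(-x)/3)


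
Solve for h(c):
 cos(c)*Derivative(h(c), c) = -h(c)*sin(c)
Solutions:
 h(c) = C1*cos(c)


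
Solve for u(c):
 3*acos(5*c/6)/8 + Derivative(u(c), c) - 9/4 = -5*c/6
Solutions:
 u(c) = C1 - 5*c^2/12 - 3*c*acos(5*c/6)/8 + 9*c/4 + 3*sqrt(36 - 25*c^2)/40


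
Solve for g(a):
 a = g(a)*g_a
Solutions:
 g(a) = -sqrt(C1 + a^2)
 g(a) = sqrt(C1 + a^2)


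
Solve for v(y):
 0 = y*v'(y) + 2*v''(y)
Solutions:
 v(y) = C1 + C2*erf(y/2)


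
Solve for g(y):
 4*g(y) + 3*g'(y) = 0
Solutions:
 g(y) = C1*exp(-4*y/3)


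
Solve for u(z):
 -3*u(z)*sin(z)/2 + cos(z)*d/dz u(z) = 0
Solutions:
 u(z) = C1/cos(z)^(3/2)


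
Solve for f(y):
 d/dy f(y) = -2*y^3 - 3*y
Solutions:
 f(y) = C1 - y^4/2 - 3*y^2/2


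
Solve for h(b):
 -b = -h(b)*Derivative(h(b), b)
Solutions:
 h(b) = -sqrt(C1 + b^2)
 h(b) = sqrt(C1 + b^2)


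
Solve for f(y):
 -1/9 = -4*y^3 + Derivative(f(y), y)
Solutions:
 f(y) = C1 + y^4 - y/9


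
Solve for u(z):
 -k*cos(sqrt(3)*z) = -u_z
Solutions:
 u(z) = C1 + sqrt(3)*k*sin(sqrt(3)*z)/3


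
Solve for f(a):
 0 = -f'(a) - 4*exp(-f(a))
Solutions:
 f(a) = log(C1 - 4*a)


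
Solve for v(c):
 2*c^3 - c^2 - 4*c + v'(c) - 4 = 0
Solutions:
 v(c) = C1 - c^4/2 + c^3/3 + 2*c^2 + 4*c


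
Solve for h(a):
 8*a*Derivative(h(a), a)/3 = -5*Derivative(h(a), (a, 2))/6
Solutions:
 h(a) = C1 + C2*erf(2*sqrt(10)*a/5)


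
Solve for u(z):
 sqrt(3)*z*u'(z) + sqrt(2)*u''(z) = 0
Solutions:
 u(z) = C1 + C2*erf(6^(1/4)*z/2)


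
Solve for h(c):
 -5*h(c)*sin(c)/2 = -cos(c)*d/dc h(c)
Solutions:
 h(c) = C1/cos(c)^(5/2)


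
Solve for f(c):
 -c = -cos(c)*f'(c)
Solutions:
 f(c) = C1 + Integral(c/cos(c), c)


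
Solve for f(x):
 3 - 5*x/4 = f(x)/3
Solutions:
 f(x) = 9 - 15*x/4


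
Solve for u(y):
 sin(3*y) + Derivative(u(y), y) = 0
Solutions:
 u(y) = C1 + cos(3*y)/3


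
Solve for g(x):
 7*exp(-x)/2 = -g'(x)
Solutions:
 g(x) = C1 + 7*exp(-x)/2


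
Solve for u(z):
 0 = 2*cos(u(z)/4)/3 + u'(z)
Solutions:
 2*z/3 - 2*log(sin(u(z)/4) - 1) + 2*log(sin(u(z)/4) + 1) = C1


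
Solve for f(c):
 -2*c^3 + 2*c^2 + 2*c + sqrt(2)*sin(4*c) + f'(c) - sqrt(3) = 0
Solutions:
 f(c) = C1 + c^4/2 - 2*c^3/3 - c^2 + sqrt(3)*c + sqrt(2)*cos(4*c)/4


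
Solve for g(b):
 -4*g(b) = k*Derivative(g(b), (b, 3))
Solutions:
 g(b) = C1*exp(2^(2/3)*b*(-1/k)^(1/3)) + C2*exp(2^(2/3)*b*(-1/k)^(1/3)*(-1 + sqrt(3)*I)/2) + C3*exp(-2^(2/3)*b*(-1/k)^(1/3)*(1 + sqrt(3)*I)/2)


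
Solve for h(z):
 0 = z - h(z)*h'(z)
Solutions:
 h(z) = -sqrt(C1 + z^2)
 h(z) = sqrt(C1 + z^2)


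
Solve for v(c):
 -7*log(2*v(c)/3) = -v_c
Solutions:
 -Integral(1/(log(_y) - log(3) + log(2)), (_y, v(c)))/7 = C1 - c


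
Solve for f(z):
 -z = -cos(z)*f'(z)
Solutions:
 f(z) = C1 + Integral(z/cos(z), z)


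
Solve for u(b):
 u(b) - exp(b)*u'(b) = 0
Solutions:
 u(b) = C1*exp(-exp(-b))


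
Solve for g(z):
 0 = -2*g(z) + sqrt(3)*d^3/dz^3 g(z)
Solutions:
 g(z) = C3*exp(2^(1/3)*3^(5/6)*z/3) + (C1*sin(6^(1/3)*z/2) + C2*cos(6^(1/3)*z/2))*exp(-2^(1/3)*3^(5/6)*z/6)


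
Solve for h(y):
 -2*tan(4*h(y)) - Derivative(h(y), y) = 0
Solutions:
 h(y) = -asin(C1*exp(-8*y))/4 + pi/4
 h(y) = asin(C1*exp(-8*y))/4


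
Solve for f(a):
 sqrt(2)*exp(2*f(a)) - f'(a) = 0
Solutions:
 f(a) = log(-sqrt(-1/(C1 + sqrt(2)*a))) - log(2)/2
 f(a) = log(-1/(C1 + sqrt(2)*a))/2 - log(2)/2


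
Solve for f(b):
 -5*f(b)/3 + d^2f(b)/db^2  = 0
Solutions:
 f(b) = C1*exp(-sqrt(15)*b/3) + C2*exp(sqrt(15)*b/3)


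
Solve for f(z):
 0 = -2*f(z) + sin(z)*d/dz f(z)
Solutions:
 f(z) = C1*(cos(z) - 1)/(cos(z) + 1)


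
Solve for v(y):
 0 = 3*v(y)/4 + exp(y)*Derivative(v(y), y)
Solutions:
 v(y) = C1*exp(3*exp(-y)/4)


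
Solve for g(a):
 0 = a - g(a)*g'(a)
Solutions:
 g(a) = -sqrt(C1 + a^2)
 g(a) = sqrt(C1 + a^2)


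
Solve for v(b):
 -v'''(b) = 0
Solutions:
 v(b) = C1 + C2*b + C3*b^2


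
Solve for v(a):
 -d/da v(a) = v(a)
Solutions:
 v(a) = C1*exp(-a)


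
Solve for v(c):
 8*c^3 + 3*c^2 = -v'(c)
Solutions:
 v(c) = C1 - 2*c^4 - c^3


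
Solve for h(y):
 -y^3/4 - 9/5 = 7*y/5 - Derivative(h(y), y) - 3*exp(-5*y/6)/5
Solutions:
 h(y) = C1 + y^4/16 + 7*y^2/10 + 9*y/5 + 18*exp(-5*y/6)/25


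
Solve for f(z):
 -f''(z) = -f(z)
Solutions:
 f(z) = C1*exp(-z) + C2*exp(z)


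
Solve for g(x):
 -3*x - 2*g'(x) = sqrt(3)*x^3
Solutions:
 g(x) = C1 - sqrt(3)*x^4/8 - 3*x^2/4


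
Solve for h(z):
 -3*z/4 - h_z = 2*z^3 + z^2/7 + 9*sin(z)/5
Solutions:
 h(z) = C1 - z^4/2 - z^3/21 - 3*z^2/8 + 9*cos(z)/5


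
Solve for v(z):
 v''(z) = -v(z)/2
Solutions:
 v(z) = C1*sin(sqrt(2)*z/2) + C2*cos(sqrt(2)*z/2)


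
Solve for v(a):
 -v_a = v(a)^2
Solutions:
 v(a) = 1/(C1 + a)


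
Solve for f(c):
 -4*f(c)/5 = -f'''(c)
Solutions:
 f(c) = C3*exp(10^(2/3)*c/5) + (C1*sin(10^(2/3)*sqrt(3)*c/10) + C2*cos(10^(2/3)*sqrt(3)*c/10))*exp(-10^(2/3)*c/10)


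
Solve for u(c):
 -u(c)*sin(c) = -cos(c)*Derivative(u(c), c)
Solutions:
 u(c) = C1/cos(c)


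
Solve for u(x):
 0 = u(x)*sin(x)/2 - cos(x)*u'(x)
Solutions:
 u(x) = C1/sqrt(cos(x))


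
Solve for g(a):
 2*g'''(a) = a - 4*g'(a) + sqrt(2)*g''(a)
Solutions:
 g(a) = C1 + a^2/8 + sqrt(2)*a/16 + (C2*sin(sqrt(30)*a/4) + C3*cos(sqrt(30)*a/4))*exp(sqrt(2)*a/4)


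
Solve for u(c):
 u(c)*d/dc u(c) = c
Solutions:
 u(c) = -sqrt(C1 + c^2)
 u(c) = sqrt(C1 + c^2)


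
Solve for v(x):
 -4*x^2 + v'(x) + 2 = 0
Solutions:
 v(x) = C1 + 4*x^3/3 - 2*x


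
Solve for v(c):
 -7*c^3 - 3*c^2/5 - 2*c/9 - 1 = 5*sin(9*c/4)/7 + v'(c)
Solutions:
 v(c) = C1 - 7*c^4/4 - c^3/5 - c^2/9 - c + 20*cos(9*c/4)/63


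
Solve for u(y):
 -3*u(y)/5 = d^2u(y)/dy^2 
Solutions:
 u(y) = C1*sin(sqrt(15)*y/5) + C2*cos(sqrt(15)*y/5)


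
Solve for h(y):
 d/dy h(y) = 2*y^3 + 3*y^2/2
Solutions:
 h(y) = C1 + y^4/2 + y^3/2


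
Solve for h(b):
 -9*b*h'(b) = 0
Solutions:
 h(b) = C1


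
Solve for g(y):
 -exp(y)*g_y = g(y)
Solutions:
 g(y) = C1*exp(exp(-y))


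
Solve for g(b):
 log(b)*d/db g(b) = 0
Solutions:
 g(b) = C1


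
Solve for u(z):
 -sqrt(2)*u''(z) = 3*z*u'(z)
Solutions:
 u(z) = C1 + C2*erf(2^(1/4)*sqrt(3)*z/2)


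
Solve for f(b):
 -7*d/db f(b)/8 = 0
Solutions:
 f(b) = C1


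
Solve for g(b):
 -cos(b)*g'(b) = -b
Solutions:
 g(b) = C1 + Integral(b/cos(b), b)


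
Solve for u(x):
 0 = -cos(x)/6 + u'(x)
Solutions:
 u(x) = C1 + sin(x)/6


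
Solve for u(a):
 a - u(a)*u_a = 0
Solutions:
 u(a) = -sqrt(C1 + a^2)
 u(a) = sqrt(C1 + a^2)


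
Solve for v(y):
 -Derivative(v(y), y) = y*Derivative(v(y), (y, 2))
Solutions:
 v(y) = C1 + C2*log(y)


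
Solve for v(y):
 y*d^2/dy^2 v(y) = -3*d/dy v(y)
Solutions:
 v(y) = C1 + C2/y^2


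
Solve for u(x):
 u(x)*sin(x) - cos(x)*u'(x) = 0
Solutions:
 u(x) = C1/cos(x)


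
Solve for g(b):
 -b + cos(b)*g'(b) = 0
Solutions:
 g(b) = C1 + Integral(b/cos(b), b)


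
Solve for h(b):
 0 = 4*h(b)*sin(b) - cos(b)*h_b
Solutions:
 h(b) = C1/cos(b)^4


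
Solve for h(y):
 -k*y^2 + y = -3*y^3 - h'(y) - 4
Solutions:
 h(y) = C1 + k*y^3/3 - 3*y^4/4 - y^2/2 - 4*y


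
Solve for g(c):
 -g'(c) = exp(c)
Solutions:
 g(c) = C1 - exp(c)


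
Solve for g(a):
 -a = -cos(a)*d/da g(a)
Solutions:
 g(a) = C1 + Integral(a/cos(a), a)


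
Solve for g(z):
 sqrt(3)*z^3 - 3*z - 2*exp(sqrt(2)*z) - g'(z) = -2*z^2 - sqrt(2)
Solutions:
 g(z) = C1 + sqrt(3)*z^4/4 + 2*z^3/3 - 3*z^2/2 + sqrt(2)*z - sqrt(2)*exp(sqrt(2)*z)


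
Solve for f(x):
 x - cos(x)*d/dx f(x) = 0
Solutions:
 f(x) = C1 + Integral(x/cos(x), x)


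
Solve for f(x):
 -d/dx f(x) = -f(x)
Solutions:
 f(x) = C1*exp(x)


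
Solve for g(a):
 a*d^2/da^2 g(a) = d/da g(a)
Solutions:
 g(a) = C1 + C2*a^2


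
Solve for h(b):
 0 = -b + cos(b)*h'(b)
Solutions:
 h(b) = C1 + Integral(b/cos(b), b)


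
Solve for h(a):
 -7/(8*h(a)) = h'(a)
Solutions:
 h(a) = -sqrt(C1 - 7*a)/2
 h(a) = sqrt(C1 - 7*a)/2


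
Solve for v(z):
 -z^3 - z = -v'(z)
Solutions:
 v(z) = C1 + z^4/4 + z^2/2


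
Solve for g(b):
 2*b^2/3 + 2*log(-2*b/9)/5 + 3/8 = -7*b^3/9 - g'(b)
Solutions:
 g(b) = C1 - 7*b^4/36 - 2*b^3/9 - 2*b*log(-b)/5 + b*(-16*log(2) + 1 + 32*log(3))/40


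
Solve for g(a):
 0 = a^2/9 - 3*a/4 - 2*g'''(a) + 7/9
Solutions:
 g(a) = C1 + C2*a + C3*a^2 + a^5/1080 - a^4/64 + 7*a^3/108


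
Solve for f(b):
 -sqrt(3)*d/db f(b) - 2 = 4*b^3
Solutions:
 f(b) = C1 - sqrt(3)*b^4/3 - 2*sqrt(3)*b/3


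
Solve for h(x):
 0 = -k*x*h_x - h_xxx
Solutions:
 h(x) = C1 + Integral(C2*airyai(x*(-k)^(1/3)) + C3*airybi(x*(-k)^(1/3)), x)


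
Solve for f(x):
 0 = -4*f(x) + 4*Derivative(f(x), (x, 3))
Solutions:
 f(x) = C3*exp(x) + (C1*sin(sqrt(3)*x/2) + C2*cos(sqrt(3)*x/2))*exp(-x/2)


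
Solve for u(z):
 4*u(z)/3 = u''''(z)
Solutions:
 u(z) = C1*exp(-sqrt(2)*3^(3/4)*z/3) + C2*exp(sqrt(2)*3^(3/4)*z/3) + C3*sin(sqrt(2)*3^(3/4)*z/3) + C4*cos(sqrt(2)*3^(3/4)*z/3)


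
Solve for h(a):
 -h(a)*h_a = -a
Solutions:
 h(a) = -sqrt(C1 + a^2)
 h(a) = sqrt(C1 + a^2)


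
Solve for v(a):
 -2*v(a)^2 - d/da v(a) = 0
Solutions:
 v(a) = 1/(C1 + 2*a)


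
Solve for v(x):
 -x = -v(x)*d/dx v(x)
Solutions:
 v(x) = -sqrt(C1 + x^2)
 v(x) = sqrt(C1 + x^2)


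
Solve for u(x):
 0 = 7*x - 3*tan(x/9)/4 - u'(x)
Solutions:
 u(x) = C1 + 7*x^2/2 + 27*log(cos(x/9))/4


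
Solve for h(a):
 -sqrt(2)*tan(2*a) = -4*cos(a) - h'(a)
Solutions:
 h(a) = C1 - sqrt(2)*log(cos(2*a))/2 - 4*sin(a)


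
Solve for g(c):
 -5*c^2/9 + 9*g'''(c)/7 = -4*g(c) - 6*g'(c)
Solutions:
 g(c) = C1*exp(-14^(1/3)*c*(-(3 + sqrt(23))^(1/3) + 14^(1/3)/(3 + sqrt(23))^(1/3))/6)*sin(14^(1/3)*sqrt(3)*c*(14^(1/3)/(3 + sqrt(23))^(1/3) + (3 + sqrt(23))^(1/3))/6) + C2*exp(-14^(1/3)*c*(-(3 + sqrt(23))^(1/3) + 14^(1/3)/(3 + sqrt(23))^(1/3))/6)*cos(14^(1/3)*sqrt(3)*c*(14^(1/3)/(3 + sqrt(23))^(1/3) + (3 + sqrt(23))^(1/3))/6) + C3*exp(14^(1/3)*c*(-(3 + sqrt(23))^(1/3) + 14^(1/3)/(3 + sqrt(23))^(1/3))/3) + 5*c^2/36 - 5*c/12 + 5/8


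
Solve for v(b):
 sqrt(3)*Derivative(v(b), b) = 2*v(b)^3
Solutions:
 v(b) = -sqrt(6)*sqrt(-1/(C1 + 2*sqrt(3)*b))/2
 v(b) = sqrt(6)*sqrt(-1/(C1 + 2*sqrt(3)*b))/2


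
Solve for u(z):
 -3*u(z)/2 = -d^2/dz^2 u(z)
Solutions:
 u(z) = C1*exp(-sqrt(6)*z/2) + C2*exp(sqrt(6)*z/2)


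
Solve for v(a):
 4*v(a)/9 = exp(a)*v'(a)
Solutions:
 v(a) = C1*exp(-4*exp(-a)/9)


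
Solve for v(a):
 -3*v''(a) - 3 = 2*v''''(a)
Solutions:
 v(a) = C1 + C2*a + C3*sin(sqrt(6)*a/2) + C4*cos(sqrt(6)*a/2) - a^2/2


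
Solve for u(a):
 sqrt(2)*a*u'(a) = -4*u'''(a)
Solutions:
 u(a) = C1 + Integral(C2*airyai(-sqrt(2)*a/2) + C3*airybi(-sqrt(2)*a/2), a)


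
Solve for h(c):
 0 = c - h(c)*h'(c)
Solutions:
 h(c) = -sqrt(C1 + c^2)
 h(c) = sqrt(C1 + c^2)


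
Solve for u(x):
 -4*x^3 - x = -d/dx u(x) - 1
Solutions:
 u(x) = C1 + x^4 + x^2/2 - x


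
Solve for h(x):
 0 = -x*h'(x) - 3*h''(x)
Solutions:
 h(x) = C1 + C2*erf(sqrt(6)*x/6)


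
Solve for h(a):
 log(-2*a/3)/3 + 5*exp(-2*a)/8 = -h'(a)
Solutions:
 h(a) = C1 - a*log(-a)/3 + a*(-log(2) + 1 + log(3))/3 + 5*exp(-2*a)/16


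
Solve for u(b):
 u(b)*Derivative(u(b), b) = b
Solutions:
 u(b) = -sqrt(C1 + b^2)
 u(b) = sqrt(C1 + b^2)


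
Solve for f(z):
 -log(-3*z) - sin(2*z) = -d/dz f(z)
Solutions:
 f(z) = C1 + z*log(-z) - z + z*log(3) - cos(2*z)/2


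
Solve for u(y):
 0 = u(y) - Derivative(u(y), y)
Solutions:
 u(y) = C1*exp(y)


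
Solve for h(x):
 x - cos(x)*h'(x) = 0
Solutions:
 h(x) = C1 + Integral(x/cos(x), x)


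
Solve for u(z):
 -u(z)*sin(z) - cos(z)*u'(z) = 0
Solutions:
 u(z) = C1*cos(z)


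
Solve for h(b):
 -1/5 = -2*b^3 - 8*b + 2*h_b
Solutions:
 h(b) = C1 + b^4/4 + 2*b^2 - b/10


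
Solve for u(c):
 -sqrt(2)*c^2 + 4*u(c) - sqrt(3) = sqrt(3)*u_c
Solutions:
 u(c) = C1*exp(4*sqrt(3)*c/3) + sqrt(2)*c^2/4 + sqrt(6)*c/8 + 3*sqrt(2)/32 + sqrt(3)/4


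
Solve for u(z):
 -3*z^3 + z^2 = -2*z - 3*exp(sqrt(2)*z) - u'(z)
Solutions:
 u(z) = C1 + 3*z^4/4 - z^3/3 - z^2 - 3*sqrt(2)*exp(sqrt(2)*z)/2


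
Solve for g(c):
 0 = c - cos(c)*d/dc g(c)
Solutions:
 g(c) = C1 + Integral(c/cos(c), c)


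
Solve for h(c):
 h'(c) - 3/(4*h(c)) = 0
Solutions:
 h(c) = -sqrt(C1 + 6*c)/2
 h(c) = sqrt(C1 + 6*c)/2


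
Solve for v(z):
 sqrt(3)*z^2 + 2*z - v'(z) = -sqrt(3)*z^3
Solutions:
 v(z) = C1 + sqrt(3)*z^4/4 + sqrt(3)*z^3/3 + z^2


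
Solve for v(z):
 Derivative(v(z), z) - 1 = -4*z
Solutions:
 v(z) = C1 - 2*z^2 + z


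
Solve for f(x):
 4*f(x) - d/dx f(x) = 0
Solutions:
 f(x) = C1*exp(4*x)


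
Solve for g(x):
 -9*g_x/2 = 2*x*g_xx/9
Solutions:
 g(x) = C1 + C2/x^(77/4)


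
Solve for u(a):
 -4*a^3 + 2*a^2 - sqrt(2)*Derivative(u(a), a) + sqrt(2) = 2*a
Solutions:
 u(a) = C1 - sqrt(2)*a^4/2 + sqrt(2)*a^3/3 - sqrt(2)*a^2/2 + a


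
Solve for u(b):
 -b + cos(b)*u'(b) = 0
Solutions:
 u(b) = C1 + Integral(b/cos(b), b)


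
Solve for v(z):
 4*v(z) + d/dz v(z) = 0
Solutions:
 v(z) = C1*exp(-4*z)


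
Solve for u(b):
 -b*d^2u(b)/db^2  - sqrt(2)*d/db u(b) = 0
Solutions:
 u(b) = C1 + C2*b^(1 - sqrt(2))


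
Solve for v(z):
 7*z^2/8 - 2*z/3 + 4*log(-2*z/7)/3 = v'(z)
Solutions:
 v(z) = C1 + 7*z^3/24 - z^2/3 + 4*z*log(-z)/3 + 4*z*(-log(7) - 1 + log(2))/3


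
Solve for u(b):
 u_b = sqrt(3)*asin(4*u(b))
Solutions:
 Integral(1/asin(4*_y), (_y, u(b))) = C1 + sqrt(3)*b


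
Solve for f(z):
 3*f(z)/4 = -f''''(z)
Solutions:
 f(z) = (C1*sin(3^(1/4)*z/2) + C2*cos(3^(1/4)*z/2))*exp(-3^(1/4)*z/2) + (C3*sin(3^(1/4)*z/2) + C4*cos(3^(1/4)*z/2))*exp(3^(1/4)*z/2)


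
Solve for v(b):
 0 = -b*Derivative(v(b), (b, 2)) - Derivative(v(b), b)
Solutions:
 v(b) = C1 + C2*log(b)


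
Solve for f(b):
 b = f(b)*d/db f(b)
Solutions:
 f(b) = -sqrt(C1 + b^2)
 f(b) = sqrt(C1 + b^2)


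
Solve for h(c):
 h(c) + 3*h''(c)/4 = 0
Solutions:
 h(c) = C1*sin(2*sqrt(3)*c/3) + C2*cos(2*sqrt(3)*c/3)


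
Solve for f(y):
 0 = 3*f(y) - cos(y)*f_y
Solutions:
 f(y) = C1*(sin(y) + 1)^(3/2)/(sin(y) - 1)^(3/2)


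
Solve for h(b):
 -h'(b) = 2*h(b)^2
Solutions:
 h(b) = 1/(C1 + 2*b)


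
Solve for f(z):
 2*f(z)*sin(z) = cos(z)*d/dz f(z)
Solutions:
 f(z) = C1/cos(z)^2


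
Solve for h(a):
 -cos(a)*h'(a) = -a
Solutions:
 h(a) = C1 + Integral(a/cos(a), a)


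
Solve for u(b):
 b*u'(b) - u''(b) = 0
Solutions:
 u(b) = C1 + C2*erfi(sqrt(2)*b/2)


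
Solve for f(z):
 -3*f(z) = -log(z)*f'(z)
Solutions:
 f(z) = C1*exp(3*li(z))


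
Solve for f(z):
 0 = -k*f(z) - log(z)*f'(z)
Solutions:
 f(z) = C1*exp(-k*li(z))


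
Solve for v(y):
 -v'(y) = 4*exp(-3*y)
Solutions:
 v(y) = C1 + 4*exp(-3*y)/3


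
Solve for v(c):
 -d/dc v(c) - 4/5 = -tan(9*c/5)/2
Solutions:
 v(c) = C1 - 4*c/5 - 5*log(cos(9*c/5))/18


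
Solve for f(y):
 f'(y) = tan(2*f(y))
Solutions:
 f(y) = -asin(C1*exp(2*y))/2 + pi/2
 f(y) = asin(C1*exp(2*y))/2


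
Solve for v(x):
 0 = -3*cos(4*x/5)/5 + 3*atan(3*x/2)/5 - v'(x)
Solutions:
 v(x) = C1 + 3*x*atan(3*x/2)/5 - log(9*x^2 + 4)/5 - 3*sin(4*x/5)/4


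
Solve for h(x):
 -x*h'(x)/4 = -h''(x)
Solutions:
 h(x) = C1 + C2*erfi(sqrt(2)*x/4)


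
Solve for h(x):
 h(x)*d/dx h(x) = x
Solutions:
 h(x) = -sqrt(C1 + x^2)
 h(x) = sqrt(C1 + x^2)


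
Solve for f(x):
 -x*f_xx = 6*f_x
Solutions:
 f(x) = C1 + C2/x^5


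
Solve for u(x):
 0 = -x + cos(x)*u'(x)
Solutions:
 u(x) = C1 + Integral(x/cos(x), x)


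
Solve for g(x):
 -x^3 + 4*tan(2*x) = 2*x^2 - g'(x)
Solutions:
 g(x) = C1 + x^4/4 + 2*x^3/3 + 2*log(cos(2*x))


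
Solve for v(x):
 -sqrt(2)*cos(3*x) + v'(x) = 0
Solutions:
 v(x) = C1 + sqrt(2)*sin(3*x)/3


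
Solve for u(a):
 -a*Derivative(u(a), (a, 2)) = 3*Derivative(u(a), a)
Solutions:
 u(a) = C1 + C2/a^2


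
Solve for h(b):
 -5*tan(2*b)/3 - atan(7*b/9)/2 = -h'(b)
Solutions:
 h(b) = C1 + b*atan(7*b/9)/2 - 9*log(49*b^2 + 81)/28 - 5*log(cos(2*b))/6


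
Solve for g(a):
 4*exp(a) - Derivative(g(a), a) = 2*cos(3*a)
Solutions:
 g(a) = C1 + 4*exp(a) - 2*sin(3*a)/3


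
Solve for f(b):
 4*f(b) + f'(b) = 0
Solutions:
 f(b) = C1*exp(-4*b)


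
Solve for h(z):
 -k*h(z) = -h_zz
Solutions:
 h(z) = C1*exp(-sqrt(k)*z) + C2*exp(sqrt(k)*z)


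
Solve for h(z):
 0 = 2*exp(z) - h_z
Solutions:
 h(z) = C1 + 2*exp(z)


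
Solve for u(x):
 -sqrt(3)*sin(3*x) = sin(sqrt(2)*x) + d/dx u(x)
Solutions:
 u(x) = C1 + sqrt(3)*cos(3*x)/3 + sqrt(2)*cos(sqrt(2)*x)/2


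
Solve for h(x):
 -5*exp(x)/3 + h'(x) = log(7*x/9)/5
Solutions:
 h(x) = C1 + x*log(x)/5 + x*(-2*log(3) - 1 + log(7))/5 + 5*exp(x)/3


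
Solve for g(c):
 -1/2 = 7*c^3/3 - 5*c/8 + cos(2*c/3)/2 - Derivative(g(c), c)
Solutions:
 g(c) = C1 + 7*c^4/12 - 5*c^2/16 + c/2 + 3*sin(2*c/3)/4


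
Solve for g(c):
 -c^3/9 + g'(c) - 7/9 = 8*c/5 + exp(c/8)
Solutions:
 g(c) = C1 + c^4/36 + 4*c^2/5 + 7*c/9 + 8*exp(c/8)


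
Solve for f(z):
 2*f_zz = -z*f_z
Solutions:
 f(z) = C1 + C2*erf(z/2)


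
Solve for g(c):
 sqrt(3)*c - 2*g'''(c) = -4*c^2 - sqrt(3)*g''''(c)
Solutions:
 g(c) = C1 + C2*c + C3*c^2 + C4*exp(2*sqrt(3)*c/3) + c^5/30 + 5*sqrt(3)*c^4/48 + 5*c^3/8


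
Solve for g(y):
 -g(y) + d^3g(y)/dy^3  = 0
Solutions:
 g(y) = C3*exp(y) + (C1*sin(sqrt(3)*y/2) + C2*cos(sqrt(3)*y/2))*exp(-y/2)


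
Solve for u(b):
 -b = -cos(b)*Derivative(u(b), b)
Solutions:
 u(b) = C1 + Integral(b/cos(b), b)


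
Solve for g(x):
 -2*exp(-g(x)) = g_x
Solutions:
 g(x) = log(C1 - 2*x)


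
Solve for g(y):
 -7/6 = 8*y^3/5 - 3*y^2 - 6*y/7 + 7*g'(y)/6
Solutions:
 g(y) = C1 - 12*y^4/35 + 6*y^3/7 + 18*y^2/49 - y


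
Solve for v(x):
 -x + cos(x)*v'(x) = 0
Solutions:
 v(x) = C1 + Integral(x/cos(x), x)


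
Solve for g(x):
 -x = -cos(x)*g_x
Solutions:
 g(x) = C1 + Integral(x/cos(x), x)


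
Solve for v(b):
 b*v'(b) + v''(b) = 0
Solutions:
 v(b) = C1 + C2*erf(sqrt(2)*b/2)


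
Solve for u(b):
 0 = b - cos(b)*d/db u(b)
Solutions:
 u(b) = C1 + Integral(b/cos(b), b)


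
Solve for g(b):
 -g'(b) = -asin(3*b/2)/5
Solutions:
 g(b) = C1 + b*asin(3*b/2)/5 + sqrt(4 - 9*b^2)/15


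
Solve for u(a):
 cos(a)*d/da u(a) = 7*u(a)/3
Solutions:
 u(a) = C1*(sin(a) + 1)^(7/6)/(sin(a) - 1)^(7/6)


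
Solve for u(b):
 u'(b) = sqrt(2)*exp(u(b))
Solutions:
 u(b) = log(-1/(C1 + sqrt(2)*b))


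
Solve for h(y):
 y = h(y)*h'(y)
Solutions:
 h(y) = -sqrt(C1 + y^2)
 h(y) = sqrt(C1 + y^2)


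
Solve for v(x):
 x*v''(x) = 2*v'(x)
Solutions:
 v(x) = C1 + C2*x^3


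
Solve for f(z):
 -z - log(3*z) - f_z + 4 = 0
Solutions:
 f(z) = C1 - z^2/2 - z*log(z) - z*log(3) + 5*z


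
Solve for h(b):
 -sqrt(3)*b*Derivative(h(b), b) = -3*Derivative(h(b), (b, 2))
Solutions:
 h(b) = C1 + C2*erfi(sqrt(2)*3^(3/4)*b/6)


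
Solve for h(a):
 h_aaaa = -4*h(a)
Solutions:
 h(a) = (C1*sin(a) + C2*cos(a))*exp(-a) + (C3*sin(a) + C4*cos(a))*exp(a)


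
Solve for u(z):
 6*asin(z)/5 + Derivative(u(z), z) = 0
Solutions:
 u(z) = C1 - 6*z*asin(z)/5 - 6*sqrt(1 - z^2)/5


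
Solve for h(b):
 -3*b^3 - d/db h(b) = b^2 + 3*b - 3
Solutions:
 h(b) = C1 - 3*b^4/4 - b^3/3 - 3*b^2/2 + 3*b


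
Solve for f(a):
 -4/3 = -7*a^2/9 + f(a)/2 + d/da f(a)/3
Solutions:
 f(a) = C1*exp(-3*a/2) + 14*a^2/9 - 56*a/27 - 104/81


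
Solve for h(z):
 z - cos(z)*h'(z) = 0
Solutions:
 h(z) = C1 + Integral(z/cos(z), z)


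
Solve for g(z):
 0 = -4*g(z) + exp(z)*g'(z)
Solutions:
 g(z) = C1*exp(-4*exp(-z))


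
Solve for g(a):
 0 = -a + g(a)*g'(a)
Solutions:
 g(a) = -sqrt(C1 + a^2)
 g(a) = sqrt(C1 + a^2)


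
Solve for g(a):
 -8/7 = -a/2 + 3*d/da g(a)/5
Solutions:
 g(a) = C1 + 5*a^2/12 - 40*a/21


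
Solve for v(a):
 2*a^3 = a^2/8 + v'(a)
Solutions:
 v(a) = C1 + a^4/2 - a^3/24


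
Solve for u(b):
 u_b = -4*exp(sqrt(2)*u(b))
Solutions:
 u(b) = sqrt(2)*(2*log(1/(C1 + 4*b)) - log(2))/4


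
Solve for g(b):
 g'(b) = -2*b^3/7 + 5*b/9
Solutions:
 g(b) = C1 - b^4/14 + 5*b^2/18


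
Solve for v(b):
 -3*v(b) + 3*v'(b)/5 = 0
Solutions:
 v(b) = C1*exp(5*b)


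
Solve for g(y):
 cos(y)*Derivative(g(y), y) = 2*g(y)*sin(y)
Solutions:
 g(y) = C1/cos(y)^2


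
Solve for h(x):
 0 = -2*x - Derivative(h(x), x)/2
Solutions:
 h(x) = C1 - 2*x^2


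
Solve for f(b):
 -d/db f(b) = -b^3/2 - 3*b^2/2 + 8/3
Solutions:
 f(b) = C1 + b^4/8 + b^3/2 - 8*b/3


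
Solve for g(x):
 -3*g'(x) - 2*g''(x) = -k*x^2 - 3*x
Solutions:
 g(x) = C1 + C2*exp(-3*x/2) + k*x^3/9 - 2*k*x^2/9 + 8*k*x/27 + x^2/2 - 2*x/3


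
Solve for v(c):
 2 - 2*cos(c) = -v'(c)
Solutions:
 v(c) = C1 - 2*c + 2*sin(c)


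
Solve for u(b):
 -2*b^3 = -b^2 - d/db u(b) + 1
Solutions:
 u(b) = C1 + b^4/2 - b^3/3 + b


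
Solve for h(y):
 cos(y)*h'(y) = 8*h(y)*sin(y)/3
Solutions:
 h(y) = C1/cos(y)^(8/3)


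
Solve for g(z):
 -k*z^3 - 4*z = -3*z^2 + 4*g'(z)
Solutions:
 g(z) = C1 - k*z^4/16 + z^3/4 - z^2/2


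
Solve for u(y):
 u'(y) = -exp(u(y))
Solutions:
 u(y) = log(1/(C1 + y))


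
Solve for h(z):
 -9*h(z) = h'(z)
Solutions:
 h(z) = C1*exp(-9*z)


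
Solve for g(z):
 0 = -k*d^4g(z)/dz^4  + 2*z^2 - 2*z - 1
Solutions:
 g(z) = C1 + C2*z + C3*z^2 + C4*z^3 + z^6/(180*k) - z^5/(60*k) - z^4/(24*k)


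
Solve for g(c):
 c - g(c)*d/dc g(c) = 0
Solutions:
 g(c) = -sqrt(C1 + c^2)
 g(c) = sqrt(C1 + c^2)


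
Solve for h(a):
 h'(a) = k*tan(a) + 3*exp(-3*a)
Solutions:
 h(a) = C1 + k*log(tan(a)^2 + 1)/2 - exp(-3*a)


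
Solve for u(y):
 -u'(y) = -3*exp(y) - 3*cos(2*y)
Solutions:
 u(y) = C1 + 3*exp(y) + 3*sin(2*y)/2


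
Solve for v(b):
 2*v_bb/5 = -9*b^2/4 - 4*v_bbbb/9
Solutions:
 v(b) = C1 + C2*b + C3*sin(3*sqrt(10)*b/10) + C4*cos(3*sqrt(10)*b/10) - 15*b^4/32 + 25*b^2/4


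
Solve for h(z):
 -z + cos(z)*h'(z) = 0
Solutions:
 h(z) = C1 + Integral(z/cos(z), z)


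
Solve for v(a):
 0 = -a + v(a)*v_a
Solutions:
 v(a) = -sqrt(C1 + a^2)
 v(a) = sqrt(C1 + a^2)


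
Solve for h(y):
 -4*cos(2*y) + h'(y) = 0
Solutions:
 h(y) = C1 + 2*sin(2*y)


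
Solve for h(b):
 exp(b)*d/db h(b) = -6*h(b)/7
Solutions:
 h(b) = C1*exp(6*exp(-b)/7)


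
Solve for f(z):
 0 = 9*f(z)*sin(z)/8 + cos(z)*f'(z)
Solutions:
 f(z) = C1*cos(z)^(9/8)


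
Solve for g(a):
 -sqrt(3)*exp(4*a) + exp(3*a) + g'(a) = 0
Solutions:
 g(a) = C1 + sqrt(3)*exp(4*a)/4 - exp(3*a)/3


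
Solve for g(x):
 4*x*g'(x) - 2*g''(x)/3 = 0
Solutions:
 g(x) = C1 + C2*erfi(sqrt(3)*x)


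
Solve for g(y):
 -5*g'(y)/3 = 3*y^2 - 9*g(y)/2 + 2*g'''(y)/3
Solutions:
 g(y) = C1*exp(3^(1/3)*y*(-(243 + sqrt(62049))^(1/3) + 10*3^(1/3)/(243 + sqrt(62049))^(1/3))/12)*sin(3^(1/6)*y*(30/(243 + sqrt(62049))^(1/3) + 3^(2/3)*(243 + sqrt(62049))^(1/3))/12) + C2*exp(3^(1/3)*y*(-(243 + sqrt(62049))^(1/3) + 10*3^(1/3)/(243 + sqrt(62049))^(1/3))/12)*cos(3^(1/6)*y*(30/(243 + sqrt(62049))^(1/3) + 3^(2/3)*(243 + sqrt(62049))^(1/3))/12) + C3*exp(-3^(1/3)*y*(-(243 + sqrt(62049))^(1/3) + 10*3^(1/3)/(243 + sqrt(62049))^(1/3))/6) + 2*y^2/3 + 40*y/81 + 400/2187


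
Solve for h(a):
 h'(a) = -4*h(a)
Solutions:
 h(a) = C1*exp(-4*a)


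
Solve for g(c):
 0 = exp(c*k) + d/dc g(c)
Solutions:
 g(c) = C1 - exp(c*k)/k


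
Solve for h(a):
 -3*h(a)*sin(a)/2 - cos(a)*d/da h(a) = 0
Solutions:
 h(a) = C1*cos(a)^(3/2)


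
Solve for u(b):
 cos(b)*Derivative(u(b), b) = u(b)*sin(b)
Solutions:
 u(b) = C1/cos(b)


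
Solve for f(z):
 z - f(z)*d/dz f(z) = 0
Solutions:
 f(z) = -sqrt(C1 + z^2)
 f(z) = sqrt(C1 + z^2)


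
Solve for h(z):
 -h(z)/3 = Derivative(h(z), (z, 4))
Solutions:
 h(z) = (C1*sin(sqrt(2)*3^(3/4)*z/6) + C2*cos(sqrt(2)*3^(3/4)*z/6))*exp(-sqrt(2)*3^(3/4)*z/6) + (C3*sin(sqrt(2)*3^(3/4)*z/6) + C4*cos(sqrt(2)*3^(3/4)*z/6))*exp(sqrt(2)*3^(3/4)*z/6)


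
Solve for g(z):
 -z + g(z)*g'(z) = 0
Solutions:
 g(z) = -sqrt(C1 + z^2)
 g(z) = sqrt(C1 + z^2)


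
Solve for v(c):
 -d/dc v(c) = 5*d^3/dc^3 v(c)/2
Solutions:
 v(c) = C1 + C2*sin(sqrt(10)*c/5) + C3*cos(sqrt(10)*c/5)


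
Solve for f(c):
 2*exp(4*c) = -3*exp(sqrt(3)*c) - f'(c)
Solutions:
 f(c) = C1 - exp(4*c)/2 - sqrt(3)*exp(sqrt(3)*c)


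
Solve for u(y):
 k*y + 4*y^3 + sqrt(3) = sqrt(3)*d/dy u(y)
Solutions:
 u(y) = C1 + sqrt(3)*k*y^2/6 + sqrt(3)*y^4/3 + y


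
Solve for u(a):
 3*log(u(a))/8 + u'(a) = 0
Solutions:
 li(u(a)) = C1 - 3*a/8


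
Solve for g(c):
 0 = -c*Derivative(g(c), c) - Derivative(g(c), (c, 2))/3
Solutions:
 g(c) = C1 + C2*erf(sqrt(6)*c/2)


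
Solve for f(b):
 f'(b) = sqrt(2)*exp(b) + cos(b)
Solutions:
 f(b) = C1 + sqrt(2)*exp(b) + sin(b)


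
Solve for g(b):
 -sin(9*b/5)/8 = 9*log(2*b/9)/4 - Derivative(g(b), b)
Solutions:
 g(b) = C1 + 9*b*log(b)/4 - 9*b*log(3)/2 - 9*b/4 + 9*b*log(2)/4 - 5*cos(9*b/5)/72


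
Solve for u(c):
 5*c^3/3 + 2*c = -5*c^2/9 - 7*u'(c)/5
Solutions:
 u(c) = C1 - 25*c^4/84 - 25*c^3/189 - 5*c^2/7


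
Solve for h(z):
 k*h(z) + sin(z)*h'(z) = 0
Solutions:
 h(z) = C1*exp(k*(-log(cos(z) - 1) + log(cos(z) + 1))/2)


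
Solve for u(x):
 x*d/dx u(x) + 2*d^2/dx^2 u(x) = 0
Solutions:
 u(x) = C1 + C2*erf(x/2)


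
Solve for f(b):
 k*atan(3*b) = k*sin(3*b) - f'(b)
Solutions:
 f(b) = C1 - k*(b*atan(3*b) - log(9*b^2 + 1)/6 + cos(3*b)/3)


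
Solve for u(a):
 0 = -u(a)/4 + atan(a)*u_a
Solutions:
 u(a) = C1*exp(Integral(1/atan(a), a)/4)


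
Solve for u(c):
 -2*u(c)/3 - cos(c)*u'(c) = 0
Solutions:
 u(c) = C1*(sin(c) - 1)^(1/3)/(sin(c) + 1)^(1/3)


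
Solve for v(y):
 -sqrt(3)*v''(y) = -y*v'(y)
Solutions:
 v(y) = C1 + C2*erfi(sqrt(2)*3^(3/4)*y/6)


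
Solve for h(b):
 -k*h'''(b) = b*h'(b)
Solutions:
 h(b) = C1 + Integral(C2*airyai(b*(-1/k)^(1/3)) + C3*airybi(b*(-1/k)^(1/3)), b)


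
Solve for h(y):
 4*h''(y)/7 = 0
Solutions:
 h(y) = C1 + C2*y


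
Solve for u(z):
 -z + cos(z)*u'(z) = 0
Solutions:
 u(z) = C1 + Integral(z/cos(z), z)


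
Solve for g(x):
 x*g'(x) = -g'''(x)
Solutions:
 g(x) = C1 + Integral(C2*airyai(-x) + C3*airybi(-x), x)


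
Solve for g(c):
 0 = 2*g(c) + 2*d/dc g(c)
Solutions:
 g(c) = C1*exp(-c)


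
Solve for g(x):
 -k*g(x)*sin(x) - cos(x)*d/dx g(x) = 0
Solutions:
 g(x) = C1*exp(k*log(cos(x)))


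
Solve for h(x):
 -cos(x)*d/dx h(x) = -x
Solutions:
 h(x) = C1 + Integral(x/cos(x), x)


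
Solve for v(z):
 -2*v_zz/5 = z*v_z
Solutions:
 v(z) = C1 + C2*erf(sqrt(5)*z/2)


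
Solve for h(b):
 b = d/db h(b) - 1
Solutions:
 h(b) = C1 + b^2/2 + b


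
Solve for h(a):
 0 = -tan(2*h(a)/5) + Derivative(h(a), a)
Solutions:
 h(a) = -5*asin(C1*exp(2*a/5))/2 + 5*pi/2
 h(a) = 5*asin(C1*exp(2*a/5))/2


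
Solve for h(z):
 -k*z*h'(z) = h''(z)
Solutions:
 h(z) = Piecewise((-sqrt(2)*sqrt(pi)*C1*erf(sqrt(2)*sqrt(k)*z/2)/(2*sqrt(k)) - C2, (k > 0) | (k < 0)), (-C1*z - C2, True))


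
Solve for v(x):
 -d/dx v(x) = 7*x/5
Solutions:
 v(x) = C1 - 7*x^2/10


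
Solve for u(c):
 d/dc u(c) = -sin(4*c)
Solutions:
 u(c) = C1 + cos(4*c)/4


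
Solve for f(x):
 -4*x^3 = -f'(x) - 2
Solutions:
 f(x) = C1 + x^4 - 2*x


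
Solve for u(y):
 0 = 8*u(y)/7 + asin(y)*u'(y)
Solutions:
 u(y) = C1*exp(-8*Integral(1/asin(y), y)/7)


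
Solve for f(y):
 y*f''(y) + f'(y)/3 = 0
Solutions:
 f(y) = C1 + C2*y^(2/3)


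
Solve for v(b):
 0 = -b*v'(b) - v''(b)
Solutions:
 v(b) = C1 + C2*erf(sqrt(2)*b/2)


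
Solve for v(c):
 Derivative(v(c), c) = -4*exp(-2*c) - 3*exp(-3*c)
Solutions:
 v(c) = C1 + 2*exp(-2*c) + exp(-3*c)


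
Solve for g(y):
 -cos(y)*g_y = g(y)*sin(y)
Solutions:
 g(y) = C1*cos(y)


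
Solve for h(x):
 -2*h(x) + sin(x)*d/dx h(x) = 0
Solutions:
 h(x) = C1*(cos(x) - 1)/(cos(x) + 1)


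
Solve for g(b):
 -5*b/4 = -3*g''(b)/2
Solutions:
 g(b) = C1 + C2*b + 5*b^3/36


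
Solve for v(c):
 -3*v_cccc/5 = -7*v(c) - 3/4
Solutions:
 v(c) = C1*exp(-3^(3/4)*35^(1/4)*c/3) + C2*exp(3^(3/4)*35^(1/4)*c/3) + C3*sin(3^(3/4)*35^(1/4)*c/3) + C4*cos(3^(3/4)*35^(1/4)*c/3) - 3/28


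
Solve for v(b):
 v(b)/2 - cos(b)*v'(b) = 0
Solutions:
 v(b) = C1*(sin(b) + 1)^(1/4)/(sin(b) - 1)^(1/4)


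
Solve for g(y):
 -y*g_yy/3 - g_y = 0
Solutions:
 g(y) = C1 + C2/y^2


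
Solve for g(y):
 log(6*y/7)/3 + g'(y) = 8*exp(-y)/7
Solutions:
 g(y) = C1 - y*log(y)/3 + y*(-log(6) + 1 + log(7))/3 - 8*exp(-y)/7


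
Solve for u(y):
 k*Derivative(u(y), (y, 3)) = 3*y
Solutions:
 u(y) = C1 + C2*y + C3*y^2 + y^4/(8*k)


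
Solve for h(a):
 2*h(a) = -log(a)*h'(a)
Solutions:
 h(a) = C1*exp(-2*li(a))


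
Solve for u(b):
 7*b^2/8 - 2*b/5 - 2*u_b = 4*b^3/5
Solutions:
 u(b) = C1 - b^4/10 + 7*b^3/48 - b^2/10


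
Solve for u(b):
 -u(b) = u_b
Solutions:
 u(b) = C1*exp(-b)


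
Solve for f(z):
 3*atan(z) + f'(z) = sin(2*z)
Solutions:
 f(z) = C1 - 3*z*atan(z) + 3*log(z^2 + 1)/2 - cos(2*z)/2


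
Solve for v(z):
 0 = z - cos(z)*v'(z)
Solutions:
 v(z) = C1 + Integral(z/cos(z), z)


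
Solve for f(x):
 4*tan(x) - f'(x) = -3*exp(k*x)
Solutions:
 f(x) = C1 + 3*Piecewise((exp(k*x)/k, Ne(k, 0)), (x, True)) - 4*log(cos(x))


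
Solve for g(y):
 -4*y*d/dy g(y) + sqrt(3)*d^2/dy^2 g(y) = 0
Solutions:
 g(y) = C1 + C2*erfi(sqrt(2)*3^(3/4)*y/3)


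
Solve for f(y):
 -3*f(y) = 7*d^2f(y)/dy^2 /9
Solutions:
 f(y) = C1*sin(3*sqrt(21)*y/7) + C2*cos(3*sqrt(21)*y/7)


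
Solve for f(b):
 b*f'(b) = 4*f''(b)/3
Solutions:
 f(b) = C1 + C2*erfi(sqrt(6)*b/4)


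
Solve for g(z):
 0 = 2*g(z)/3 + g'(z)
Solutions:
 g(z) = C1*exp(-2*z/3)


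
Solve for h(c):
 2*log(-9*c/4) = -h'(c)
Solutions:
 h(c) = C1 - 2*c*log(-c) + 2*c*(-2*log(3) + 1 + 2*log(2))


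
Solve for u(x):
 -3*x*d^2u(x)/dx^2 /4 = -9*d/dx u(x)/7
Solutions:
 u(x) = C1 + C2*x^(19/7)


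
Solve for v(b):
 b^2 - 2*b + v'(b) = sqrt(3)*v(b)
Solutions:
 v(b) = C1*exp(sqrt(3)*b) + sqrt(3)*b^2/3 - 2*sqrt(3)*b/3 + 2*b/3 - 2/3 + 2*sqrt(3)/9


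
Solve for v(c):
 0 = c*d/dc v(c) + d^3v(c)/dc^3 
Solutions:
 v(c) = C1 + Integral(C2*airyai(-c) + C3*airybi(-c), c)


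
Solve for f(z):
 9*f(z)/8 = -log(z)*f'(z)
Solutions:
 f(z) = C1*exp(-9*li(z)/8)


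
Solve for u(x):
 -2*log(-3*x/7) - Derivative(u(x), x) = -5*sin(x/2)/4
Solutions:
 u(x) = C1 - 2*x*log(-x) - 2*x*log(3) + 2*x + 2*x*log(7) - 5*cos(x/2)/2


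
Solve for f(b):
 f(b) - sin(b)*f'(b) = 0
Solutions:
 f(b) = C1*sqrt(cos(b) - 1)/sqrt(cos(b) + 1)


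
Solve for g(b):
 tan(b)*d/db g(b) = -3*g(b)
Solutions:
 g(b) = C1/sin(b)^3


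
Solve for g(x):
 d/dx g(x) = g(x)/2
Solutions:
 g(x) = C1*exp(x/2)


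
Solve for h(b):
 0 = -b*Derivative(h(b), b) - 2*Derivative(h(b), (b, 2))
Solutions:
 h(b) = C1 + C2*erf(b/2)


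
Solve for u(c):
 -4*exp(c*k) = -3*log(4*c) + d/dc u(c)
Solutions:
 u(c) = C1 + 3*c*log(c) + 3*c*(-1 + 2*log(2)) + Piecewise((-4*exp(c*k)/k, Ne(k, 0)), (-4*c, True))


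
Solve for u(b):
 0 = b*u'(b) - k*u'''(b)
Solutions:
 u(b) = C1 + Integral(C2*airyai(b*(1/k)^(1/3)) + C3*airybi(b*(1/k)^(1/3)), b)


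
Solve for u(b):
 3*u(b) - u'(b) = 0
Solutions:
 u(b) = C1*exp(3*b)


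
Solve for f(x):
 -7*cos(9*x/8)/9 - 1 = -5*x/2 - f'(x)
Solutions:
 f(x) = C1 - 5*x^2/4 + x + 56*sin(9*x/8)/81


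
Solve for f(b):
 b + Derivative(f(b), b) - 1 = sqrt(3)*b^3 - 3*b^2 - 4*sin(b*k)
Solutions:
 f(b) = C1 + sqrt(3)*b^4/4 - b^3 - b^2/2 + b + 4*cos(b*k)/k


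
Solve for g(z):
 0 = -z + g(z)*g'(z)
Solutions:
 g(z) = -sqrt(C1 + z^2)
 g(z) = sqrt(C1 + z^2)


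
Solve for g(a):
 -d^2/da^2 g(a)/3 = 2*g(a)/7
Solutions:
 g(a) = C1*sin(sqrt(42)*a/7) + C2*cos(sqrt(42)*a/7)


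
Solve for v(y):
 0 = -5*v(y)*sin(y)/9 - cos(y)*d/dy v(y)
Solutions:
 v(y) = C1*cos(y)^(5/9)


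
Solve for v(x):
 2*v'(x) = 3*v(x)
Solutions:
 v(x) = C1*exp(3*x/2)


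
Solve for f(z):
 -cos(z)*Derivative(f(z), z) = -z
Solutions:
 f(z) = C1 + Integral(z/cos(z), z)


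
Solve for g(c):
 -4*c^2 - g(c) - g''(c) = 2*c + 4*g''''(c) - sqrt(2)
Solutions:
 g(c) = -4*c^2 - 2*c + (C1*sin(sqrt(2)*c*cos(atan(sqrt(15))/2)/2) + C2*cos(sqrt(2)*c*cos(atan(sqrt(15))/2)/2))*exp(-sqrt(2)*c*sin(atan(sqrt(15))/2)/2) + (C3*sin(sqrt(2)*c*cos(atan(sqrt(15))/2)/2) + C4*cos(sqrt(2)*c*cos(atan(sqrt(15))/2)/2))*exp(sqrt(2)*c*sin(atan(sqrt(15))/2)/2) + sqrt(2) + 8


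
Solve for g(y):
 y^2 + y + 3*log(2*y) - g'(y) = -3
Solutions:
 g(y) = C1 + y^3/3 + y^2/2 + 3*y*log(y) + y*log(8)


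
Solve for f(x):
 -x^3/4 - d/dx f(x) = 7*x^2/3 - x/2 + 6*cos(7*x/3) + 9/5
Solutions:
 f(x) = C1 - x^4/16 - 7*x^3/9 + x^2/4 - 9*x/5 - 18*sin(7*x/3)/7


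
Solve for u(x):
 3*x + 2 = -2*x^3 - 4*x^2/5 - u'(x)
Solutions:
 u(x) = C1 - x^4/2 - 4*x^3/15 - 3*x^2/2 - 2*x


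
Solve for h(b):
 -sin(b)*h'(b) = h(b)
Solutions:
 h(b) = C1*sqrt(cos(b) + 1)/sqrt(cos(b) - 1)


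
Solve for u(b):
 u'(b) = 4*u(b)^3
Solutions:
 u(b) = -sqrt(2)*sqrt(-1/(C1 + 4*b))/2
 u(b) = sqrt(2)*sqrt(-1/(C1 + 4*b))/2


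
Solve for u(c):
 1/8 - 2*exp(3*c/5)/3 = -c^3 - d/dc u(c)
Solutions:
 u(c) = C1 - c^4/4 - c/8 + 10*exp(3*c/5)/9


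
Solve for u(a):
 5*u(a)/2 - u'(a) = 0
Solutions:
 u(a) = C1*exp(5*a/2)


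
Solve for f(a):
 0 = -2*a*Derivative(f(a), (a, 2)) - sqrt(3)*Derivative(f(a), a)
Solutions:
 f(a) = C1 + C2*a^(1 - sqrt(3)/2)


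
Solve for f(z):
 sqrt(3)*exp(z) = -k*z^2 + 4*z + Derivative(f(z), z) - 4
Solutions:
 f(z) = C1 + k*z^3/3 - 2*z^2 + 4*z + sqrt(3)*exp(z)


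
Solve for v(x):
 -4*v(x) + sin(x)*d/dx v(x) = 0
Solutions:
 v(x) = C1*(cos(x)^2 - 2*cos(x) + 1)/(cos(x)^2 + 2*cos(x) + 1)


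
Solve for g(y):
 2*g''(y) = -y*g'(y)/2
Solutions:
 g(y) = C1 + C2*erf(sqrt(2)*y/4)


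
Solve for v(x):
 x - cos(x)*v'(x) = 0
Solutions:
 v(x) = C1 + Integral(x/cos(x), x)


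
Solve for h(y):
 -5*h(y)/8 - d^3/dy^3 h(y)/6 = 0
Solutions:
 h(y) = C3*exp(-30^(1/3)*y/2) + (C1*sin(10^(1/3)*3^(5/6)*y/4) + C2*cos(10^(1/3)*3^(5/6)*y/4))*exp(30^(1/3)*y/4)


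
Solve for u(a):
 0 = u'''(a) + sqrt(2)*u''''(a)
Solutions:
 u(a) = C1 + C2*a + C3*a^2 + C4*exp(-sqrt(2)*a/2)


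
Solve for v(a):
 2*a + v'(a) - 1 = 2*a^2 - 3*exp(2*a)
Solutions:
 v(a) = C1 + 2*a^3/3 - a^2 + a - 3*exp(2*a)/2


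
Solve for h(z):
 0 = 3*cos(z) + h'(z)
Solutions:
 h(z) = C1 - 3*sin(z)


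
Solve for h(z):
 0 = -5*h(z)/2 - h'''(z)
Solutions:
 h(z) = C3*exp(-2^(2/3)*5^(1/3)*z/2) + (C1*sin(2^(2/3)*sqrt(3)*5^(1/3)*z/4) + C2*cos(2^(2/3)*sqrt(3)*5^(1/3)*z/4))*exp(2^(2/3)*5^(1/3)*z/4)


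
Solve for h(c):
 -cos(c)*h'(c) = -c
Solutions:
 h(c) = C1 + Integral(c/cos(c), c)


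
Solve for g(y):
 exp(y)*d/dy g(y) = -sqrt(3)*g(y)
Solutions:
 g(y) = C1*exp(sqrt(3)*exp(-y))


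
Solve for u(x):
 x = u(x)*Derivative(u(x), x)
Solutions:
 u(x) = -sqrt(C1 + x^2)
 u(x) = sqrt(C1 + x^2)


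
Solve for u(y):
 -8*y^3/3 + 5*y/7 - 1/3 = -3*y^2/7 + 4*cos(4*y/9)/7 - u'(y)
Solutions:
 u(y) = C1 + 2*y^4/3 - y^3/7 - 5*y^2/14 + y/3 + 9*sin(4*y/9)/7


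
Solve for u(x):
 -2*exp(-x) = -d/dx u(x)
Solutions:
 u(x) = C1 - 2*exp(-x)


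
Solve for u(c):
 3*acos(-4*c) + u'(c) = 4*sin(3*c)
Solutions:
 u(c) = C1 - 3*c*acos(-4*c) - 3*sqrt(1 - 16*c^2)/4 - 4*cos(3*c)/3


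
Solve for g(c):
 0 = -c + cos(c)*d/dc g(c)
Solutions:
 g(c) = C1 + Integral(c/cos(c), c)


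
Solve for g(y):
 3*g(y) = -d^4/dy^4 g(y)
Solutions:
 g(y) = (C1*sin(sqrt(2)*3^(1/4)*y/2) + C2*cos(sqrt(2)*3^(1/4)*y/2))*exp(-sqrt(2)*3^(1/4)*y/2) + (C3*sin(sqrt(2)*3^(1/4)*y/2) + C4*cos(sqrt(2)*3^(1/4)*y/2))*exp(sqrt(2)*3^(1/4)*y/2)


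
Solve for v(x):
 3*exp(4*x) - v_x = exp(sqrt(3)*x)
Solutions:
 v(x) = C1 + 3*exp(4*x)/4 - sqrt(3)*exp(sqrt(3)*x)/3


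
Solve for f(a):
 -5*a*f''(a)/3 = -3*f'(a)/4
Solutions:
 f(a) = C1 + C2*a^(29/20)


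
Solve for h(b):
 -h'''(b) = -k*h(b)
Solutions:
 h(b) = C1*exp(b*k^(1/3)) + C2*exp(b*k^(1/3)*(-1 + sqrt(3)*I)/2) + C3*exp(-b*k^(1/3)*(1 + sqrt(3)*I)/2)
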